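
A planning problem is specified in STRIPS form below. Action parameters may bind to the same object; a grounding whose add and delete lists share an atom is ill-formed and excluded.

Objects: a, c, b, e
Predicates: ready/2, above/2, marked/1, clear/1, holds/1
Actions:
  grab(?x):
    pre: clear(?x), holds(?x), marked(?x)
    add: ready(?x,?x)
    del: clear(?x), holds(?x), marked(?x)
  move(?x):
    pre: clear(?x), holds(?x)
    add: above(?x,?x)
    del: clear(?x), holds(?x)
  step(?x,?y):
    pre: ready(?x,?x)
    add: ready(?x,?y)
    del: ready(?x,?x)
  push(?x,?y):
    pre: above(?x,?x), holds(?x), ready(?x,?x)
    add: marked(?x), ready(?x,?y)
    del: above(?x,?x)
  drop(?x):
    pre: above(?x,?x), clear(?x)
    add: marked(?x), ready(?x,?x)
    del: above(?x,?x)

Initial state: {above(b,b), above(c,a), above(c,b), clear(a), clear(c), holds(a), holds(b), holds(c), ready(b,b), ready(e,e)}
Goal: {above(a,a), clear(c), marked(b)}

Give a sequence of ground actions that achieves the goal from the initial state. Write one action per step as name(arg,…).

1. move(a)  →  {above(a,a), above(b,b), above(c,a), above(c,b), clear(c), holds(b), holds(c), ready(b,b), ready(e,e)}
2. push(b,a)  →  {above(a,a), above(c,a), above(c,b), clear(c), holds(b), holds(c), marked(b), ready(b,a), ready(b,b), ready(e,e)}

move(a); push(b,a)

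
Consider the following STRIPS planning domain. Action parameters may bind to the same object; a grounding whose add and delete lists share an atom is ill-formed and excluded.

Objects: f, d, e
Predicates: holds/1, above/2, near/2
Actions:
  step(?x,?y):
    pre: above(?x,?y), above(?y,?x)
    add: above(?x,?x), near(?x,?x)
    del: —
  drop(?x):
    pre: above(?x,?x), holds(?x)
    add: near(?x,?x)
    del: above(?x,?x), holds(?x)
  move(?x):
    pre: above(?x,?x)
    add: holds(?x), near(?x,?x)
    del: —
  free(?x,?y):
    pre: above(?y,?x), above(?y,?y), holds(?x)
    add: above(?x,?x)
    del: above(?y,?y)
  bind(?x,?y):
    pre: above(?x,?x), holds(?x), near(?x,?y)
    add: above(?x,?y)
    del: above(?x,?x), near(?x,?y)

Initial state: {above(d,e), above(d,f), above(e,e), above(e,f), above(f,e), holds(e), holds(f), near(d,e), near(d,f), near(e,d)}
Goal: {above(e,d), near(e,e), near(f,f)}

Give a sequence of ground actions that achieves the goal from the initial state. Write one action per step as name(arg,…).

step(f,e); step(e,f); bind(e,d)

1. step(f,e)  →  {above(d,e), above(d,f), above(e,e), above(e,f), above(f,e), above(f,f), holds(e), holds(f), near(d,e), near(d,f), near(e,d), near(f,f)}
2. step(e,f)  →  {above(d,e), above(d,f), above(e,e), above(e,f), above(f,e), above(f,f), holds(e), holds(f), near(d,e), near(d,f), near(e,d), near(e,e), near(f,f)}
3. bind(e,d)  →  {above(d,e), above(d,f), above(e,d), above(e,f), above(f,e), above(f,f), holds(e), holds(f), near(d,e), near(d,f), near(e,e), near(f,f)}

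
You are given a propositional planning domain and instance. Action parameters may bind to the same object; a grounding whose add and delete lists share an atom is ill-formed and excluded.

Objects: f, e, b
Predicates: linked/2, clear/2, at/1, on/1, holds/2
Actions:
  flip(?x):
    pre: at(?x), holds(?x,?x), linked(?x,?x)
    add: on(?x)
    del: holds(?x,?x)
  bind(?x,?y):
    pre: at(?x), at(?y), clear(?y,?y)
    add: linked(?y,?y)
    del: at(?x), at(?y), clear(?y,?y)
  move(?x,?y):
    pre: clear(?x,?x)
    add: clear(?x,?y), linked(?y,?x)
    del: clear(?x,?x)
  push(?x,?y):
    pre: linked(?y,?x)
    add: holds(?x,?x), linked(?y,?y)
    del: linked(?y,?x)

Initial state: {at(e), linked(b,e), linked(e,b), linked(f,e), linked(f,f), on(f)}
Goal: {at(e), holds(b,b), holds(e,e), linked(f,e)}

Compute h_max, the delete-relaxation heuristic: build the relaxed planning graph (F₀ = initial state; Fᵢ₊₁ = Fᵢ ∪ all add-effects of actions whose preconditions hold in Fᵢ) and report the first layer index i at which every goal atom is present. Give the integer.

F0 = init (6 atoms)
F1 = F0 ∪ {holds(b,b), holds(e,e), linked(b,b), linked(e,e)}  (10 atoms)
goal ⊆ F1  ⇒  h_max = 1

1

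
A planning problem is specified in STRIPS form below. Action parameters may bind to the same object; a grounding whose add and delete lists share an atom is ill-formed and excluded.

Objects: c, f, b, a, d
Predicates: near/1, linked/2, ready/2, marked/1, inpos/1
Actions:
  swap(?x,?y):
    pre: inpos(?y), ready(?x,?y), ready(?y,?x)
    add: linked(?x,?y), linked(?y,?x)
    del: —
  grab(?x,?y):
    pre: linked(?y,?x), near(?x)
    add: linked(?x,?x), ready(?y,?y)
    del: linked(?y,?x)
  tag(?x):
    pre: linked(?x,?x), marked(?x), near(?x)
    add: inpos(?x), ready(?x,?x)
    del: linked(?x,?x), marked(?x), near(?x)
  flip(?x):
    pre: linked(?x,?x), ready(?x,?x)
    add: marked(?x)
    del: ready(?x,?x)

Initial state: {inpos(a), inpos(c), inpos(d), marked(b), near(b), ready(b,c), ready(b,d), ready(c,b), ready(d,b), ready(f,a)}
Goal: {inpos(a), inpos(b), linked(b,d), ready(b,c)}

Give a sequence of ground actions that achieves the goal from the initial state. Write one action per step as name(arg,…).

1. swap(b,d)  →  {inpos(a), inpos(c), inpos(d), linked(b,d), linked(d,b), marked(b), near(b), ready(b,c), ready(b,d), ready(c,b), ready(d,b), ready(f,a)}
2. grab(b,d)  →  {inpos(a), inpos(c), inpos(d), linked(b,b), linked(b,d), marked(b), near(b), ready(b,c), ready(b,d), ready(c,b), ready(d,b), ready(d,d), ready(f,a)}
3. tag(b)  →  {inpos(a), inpos(b), inpos(c), inpos(d), linked(b,d), ready(b,b), ready(b,c), ready(b,d), ready(c,b), ready(d,b), ready(d,d), ready(f,a)}

swap(b,d); grab(b,d); tag(b)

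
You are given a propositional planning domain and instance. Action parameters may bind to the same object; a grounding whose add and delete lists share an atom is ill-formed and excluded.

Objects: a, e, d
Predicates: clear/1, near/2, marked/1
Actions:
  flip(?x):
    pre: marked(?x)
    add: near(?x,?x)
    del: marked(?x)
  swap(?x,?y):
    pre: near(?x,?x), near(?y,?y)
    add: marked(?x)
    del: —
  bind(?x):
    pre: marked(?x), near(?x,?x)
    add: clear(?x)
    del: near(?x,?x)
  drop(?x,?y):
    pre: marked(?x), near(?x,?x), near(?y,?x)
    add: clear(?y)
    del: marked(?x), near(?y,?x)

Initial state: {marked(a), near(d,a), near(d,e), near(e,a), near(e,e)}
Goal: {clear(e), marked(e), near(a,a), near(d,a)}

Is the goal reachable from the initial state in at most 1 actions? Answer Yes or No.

No

1. flip(a)  →  {near(a,a), near(d,a), near(d,e), near(e,a), near(e,e)}
2. swap(e,a)  →  {marked(e), near(a,a), near(d,a), near(d,e), near(e,a), near(e,e)}
3. bind(e)  →  {clear(e), marked(e), near(a,a), near(d,a), near(d,e), near(e,a)}
optimal plan length = 3; 3 > 1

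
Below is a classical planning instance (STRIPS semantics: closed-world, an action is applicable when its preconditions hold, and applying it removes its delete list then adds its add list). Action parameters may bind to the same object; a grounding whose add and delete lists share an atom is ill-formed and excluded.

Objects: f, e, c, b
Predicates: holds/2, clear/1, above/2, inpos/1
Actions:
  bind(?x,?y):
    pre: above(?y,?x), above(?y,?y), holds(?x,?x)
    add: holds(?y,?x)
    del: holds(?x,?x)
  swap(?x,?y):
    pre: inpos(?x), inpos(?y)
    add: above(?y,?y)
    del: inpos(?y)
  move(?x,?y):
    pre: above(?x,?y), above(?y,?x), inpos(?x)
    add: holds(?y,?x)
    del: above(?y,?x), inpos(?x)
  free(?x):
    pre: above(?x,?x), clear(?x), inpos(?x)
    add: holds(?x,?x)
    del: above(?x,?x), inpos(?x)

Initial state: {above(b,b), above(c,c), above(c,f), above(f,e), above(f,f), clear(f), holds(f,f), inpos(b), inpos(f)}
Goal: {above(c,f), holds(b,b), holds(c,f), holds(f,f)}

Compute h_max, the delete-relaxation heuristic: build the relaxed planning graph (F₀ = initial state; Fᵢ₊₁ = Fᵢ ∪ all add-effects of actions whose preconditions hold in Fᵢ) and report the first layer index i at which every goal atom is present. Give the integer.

1

F0 = init (9 atoms)
F1 = F0 ∪ {holds(b,b), holds(c,f)}  (11 atoms)
goal ⊆ F1  ⇒  h_max = 1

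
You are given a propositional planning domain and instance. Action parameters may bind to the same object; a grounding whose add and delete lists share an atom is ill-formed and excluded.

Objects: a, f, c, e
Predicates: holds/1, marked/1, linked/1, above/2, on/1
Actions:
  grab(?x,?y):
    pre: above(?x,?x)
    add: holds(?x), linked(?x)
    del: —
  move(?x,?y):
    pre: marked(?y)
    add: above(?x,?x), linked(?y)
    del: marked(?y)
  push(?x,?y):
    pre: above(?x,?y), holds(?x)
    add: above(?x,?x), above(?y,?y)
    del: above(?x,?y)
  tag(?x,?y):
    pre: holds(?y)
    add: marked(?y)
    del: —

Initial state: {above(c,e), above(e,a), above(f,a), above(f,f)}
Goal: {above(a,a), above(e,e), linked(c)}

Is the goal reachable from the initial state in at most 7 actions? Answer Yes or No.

1. grab(f,a)  →  {above(c,e), above(e,a), above(f,a), above(f,f), holds(f), linked(f)}
2. push(f,a)  →  {above(a,a), above(c,e), above(e,a), above(f,f), holds(f), linked(f)}
3. tag(a,f)  →  {above(a,a), above(c,e), above(e,a), above(f,f), holds(f), linked(f), marked(f)}
4. move(c,f)  →  {above(a,a), above(c,c), above(c,e), above(e,a), above(f,f), holds(f), linked(f)}
5. grab(c,a)  →  {above(a,a), above(c,c), above(c,e), above(e,a), above(f,f), holds(c), holds(f), linked(c), linked(f)}
6. push(c,e)  →  {above(a,a), above(c,c), above(e,a), above(e,e), above(f,f), holds(c), holds(f), linked(c), linked(f)}
optimal plan length = 6; 6 ≤ 7

Yes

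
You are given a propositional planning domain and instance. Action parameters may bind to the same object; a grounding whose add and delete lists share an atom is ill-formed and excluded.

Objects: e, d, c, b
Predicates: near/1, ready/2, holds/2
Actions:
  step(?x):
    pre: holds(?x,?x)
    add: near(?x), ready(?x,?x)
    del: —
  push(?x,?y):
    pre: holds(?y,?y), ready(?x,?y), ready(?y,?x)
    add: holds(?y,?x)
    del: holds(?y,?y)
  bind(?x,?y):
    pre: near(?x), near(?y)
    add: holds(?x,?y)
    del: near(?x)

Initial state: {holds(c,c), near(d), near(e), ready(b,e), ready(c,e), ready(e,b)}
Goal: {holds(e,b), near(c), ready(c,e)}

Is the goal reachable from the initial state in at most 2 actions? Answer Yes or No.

1. step(c)  →  {holds(c,c), near(c), near(d), near(e), ready(b,e), ready(c,c), ready(c,e), ready(e,b)}
2. bind(e,e)  →  {holds(c,c), holds(e,e), near(c), near(d), ready(b,e), ready(c,c), ready(c,e), ready(e,b)}
3. push(b,e)  →  {holds(c,c), holds(e,b), near(c), near(d), ready(b,e), ready(c,c), ready(c,e), ready(e,b)}
optimal plan length = 3; 3 > 2

No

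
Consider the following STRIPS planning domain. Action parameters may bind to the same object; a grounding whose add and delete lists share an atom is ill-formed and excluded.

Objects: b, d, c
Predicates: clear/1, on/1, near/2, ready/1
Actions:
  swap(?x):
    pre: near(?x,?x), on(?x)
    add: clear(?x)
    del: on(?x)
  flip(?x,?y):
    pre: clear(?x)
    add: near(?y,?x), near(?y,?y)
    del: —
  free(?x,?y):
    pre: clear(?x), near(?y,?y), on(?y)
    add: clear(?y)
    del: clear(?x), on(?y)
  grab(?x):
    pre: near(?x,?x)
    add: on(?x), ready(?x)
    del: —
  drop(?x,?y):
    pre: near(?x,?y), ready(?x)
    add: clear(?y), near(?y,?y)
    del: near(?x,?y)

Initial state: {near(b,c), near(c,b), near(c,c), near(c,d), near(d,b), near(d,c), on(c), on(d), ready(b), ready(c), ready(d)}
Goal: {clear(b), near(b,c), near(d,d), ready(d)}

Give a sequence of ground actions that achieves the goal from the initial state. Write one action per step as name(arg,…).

drop(d,b); flip(b,d)

1. drop(d,b)  →  {clear(b), near(b,b), near(b,c), near(c,b), near(c,c), near(c,d), near(d,c), on(c), on(d), ready(b), ready(c), ready(d)}
2. flip(b,d)  →  {clear(b), near(b,b), near(b,c), near(c,b), near(c,c), near(c,d), near(d,b), near(d,c), near(d,d), on(c), on(d), ready(b), ready(c), ready(d)}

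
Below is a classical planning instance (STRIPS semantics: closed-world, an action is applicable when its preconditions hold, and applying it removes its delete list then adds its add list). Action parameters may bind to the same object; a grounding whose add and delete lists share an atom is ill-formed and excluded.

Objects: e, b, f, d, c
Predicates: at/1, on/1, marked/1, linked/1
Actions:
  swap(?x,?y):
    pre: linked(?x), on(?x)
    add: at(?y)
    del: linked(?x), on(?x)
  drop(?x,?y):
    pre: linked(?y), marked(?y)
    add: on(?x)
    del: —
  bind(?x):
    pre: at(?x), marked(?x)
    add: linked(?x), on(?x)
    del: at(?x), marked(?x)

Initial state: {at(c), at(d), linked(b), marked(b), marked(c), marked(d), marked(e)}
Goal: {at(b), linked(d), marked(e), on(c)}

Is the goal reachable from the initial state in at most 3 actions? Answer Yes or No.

No

1. drop(b,b)  →  {at(c), at(d), linked(b), marked(b), marked(c), marked(d), marked(e), on(b)}
2. swap(b,b)  →  {at(b), at(c), at(d), marked(b), marked(c), marked(d), marked(e)}
3. bind(d)  →  {at(b), at(c), linked(d), marked(b), marked(c), marked(e), on(d)}
4. bind(c)  →  {at(b), linked(c), linked(d), marked(b), marked(e), on(c), on(d)}
optimal plan length = 4; 4 > 3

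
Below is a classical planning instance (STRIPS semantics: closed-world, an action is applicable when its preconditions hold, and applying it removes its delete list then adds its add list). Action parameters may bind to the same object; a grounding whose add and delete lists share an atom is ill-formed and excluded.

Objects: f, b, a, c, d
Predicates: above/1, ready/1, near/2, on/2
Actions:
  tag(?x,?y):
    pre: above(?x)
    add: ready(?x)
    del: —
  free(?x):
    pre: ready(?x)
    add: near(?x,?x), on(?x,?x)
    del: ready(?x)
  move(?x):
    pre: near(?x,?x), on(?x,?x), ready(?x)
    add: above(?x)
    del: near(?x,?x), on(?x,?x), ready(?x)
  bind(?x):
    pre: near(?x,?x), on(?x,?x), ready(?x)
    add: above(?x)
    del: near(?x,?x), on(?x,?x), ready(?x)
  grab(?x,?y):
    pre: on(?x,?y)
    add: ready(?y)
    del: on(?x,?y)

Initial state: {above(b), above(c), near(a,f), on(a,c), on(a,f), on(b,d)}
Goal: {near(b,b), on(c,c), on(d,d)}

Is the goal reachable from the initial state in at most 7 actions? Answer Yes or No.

Yes

1. tag(b,f)  →  {above(b), above(c), near(a,f), on(a,c), on(a,f), on(b,d), ready(b)}
2. tag(c,f)  →  {above(b), above(c), near(a,f), on(a,c), on(a,f), on(b,d), ready(b), ready(c)}
3. free(b)  →  {above(b), above(c), near(a,f), near(b,b), on(a,c), on(a,f), on(b,b), on(b,d), ready(c)}
4. free(c)  →  {above(b), above(c), near(a,f), near(b,b), near(c,c), on(a,c), on(a,f), on(b,b), on(b,d), on(c,c)}
5. grab(b,d)  →  {above(b), above(c), near(a,f), near(b,b), near(c,c), on(a,c), on(a,f), on(b,b), on(c,c), ready(d)}
6. free(d)  →  {above(b), above(c), near(a,f), near(b,b), near(c,c), near(d,d), on(a,c), on(a,f), on(b,b), on(c,c), on(d,d)}
optimal plan length = 6; 6 ≤ 7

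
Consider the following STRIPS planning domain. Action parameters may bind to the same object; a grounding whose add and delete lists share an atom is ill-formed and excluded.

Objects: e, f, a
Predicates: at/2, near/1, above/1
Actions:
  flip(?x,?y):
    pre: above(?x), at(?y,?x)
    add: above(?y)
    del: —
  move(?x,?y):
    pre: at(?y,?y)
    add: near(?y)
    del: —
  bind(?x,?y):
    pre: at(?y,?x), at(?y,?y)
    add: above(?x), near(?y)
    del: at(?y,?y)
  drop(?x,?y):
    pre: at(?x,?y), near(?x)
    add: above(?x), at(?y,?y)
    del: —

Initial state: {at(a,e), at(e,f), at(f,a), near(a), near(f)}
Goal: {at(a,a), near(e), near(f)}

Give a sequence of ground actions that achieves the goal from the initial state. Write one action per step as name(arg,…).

drop(f,a); drop(a,e); move(e,e)

1. drop(f,a)  →  {above(f), at(a,a), at(a,e), at(e,f), at(f,a), near(a), near(f)}
2. drop(a,e)  →  {above(a), above(f), at(a,a), at(a,e), at(e,e), at(e,f), at(f,a), near(a), near(f)}
3. move(e,e)  →  {above(a), above(f), at(a,a), at(a,e), at(e,e), at(e,f), at(f,a), near(a), near(e), near(f)}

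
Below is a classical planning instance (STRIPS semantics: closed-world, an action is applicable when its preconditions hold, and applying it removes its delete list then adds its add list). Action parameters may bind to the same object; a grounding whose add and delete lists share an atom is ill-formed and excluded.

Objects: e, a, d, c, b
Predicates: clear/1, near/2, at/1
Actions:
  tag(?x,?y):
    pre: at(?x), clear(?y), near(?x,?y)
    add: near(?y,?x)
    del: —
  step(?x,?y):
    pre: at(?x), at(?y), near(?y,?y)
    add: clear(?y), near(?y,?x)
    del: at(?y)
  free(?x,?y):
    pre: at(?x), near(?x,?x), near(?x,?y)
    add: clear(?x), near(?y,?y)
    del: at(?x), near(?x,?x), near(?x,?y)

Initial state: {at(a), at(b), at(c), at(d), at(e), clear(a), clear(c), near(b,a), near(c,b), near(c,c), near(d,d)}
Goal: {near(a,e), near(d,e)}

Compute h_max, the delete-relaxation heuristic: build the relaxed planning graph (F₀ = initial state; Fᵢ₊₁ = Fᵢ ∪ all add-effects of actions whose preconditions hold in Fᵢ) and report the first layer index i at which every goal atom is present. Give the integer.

3

F0 = init (11 atoms)
F1 = F0 ∪ {clear(d), near(a,b), near(b,b), near(c,a), near(c,d), near(c,e), near(d,a), near(d,b), near(d,c), near(d,e)}  (21 atoms)
F2 = F1 ∪ {clear(b), near(a,a), near(a,c), near(a,d), near(b,c), near(b,d), near(b,e), near(e,e)}  (29 atoms)
F3 = F2 ∪ {clear(e), near(a,e), near(e,a), near(e,b), near(e,c), near(e,d)}  (35 atoms)
goal ⊆ F3  ⇒  h_max = 3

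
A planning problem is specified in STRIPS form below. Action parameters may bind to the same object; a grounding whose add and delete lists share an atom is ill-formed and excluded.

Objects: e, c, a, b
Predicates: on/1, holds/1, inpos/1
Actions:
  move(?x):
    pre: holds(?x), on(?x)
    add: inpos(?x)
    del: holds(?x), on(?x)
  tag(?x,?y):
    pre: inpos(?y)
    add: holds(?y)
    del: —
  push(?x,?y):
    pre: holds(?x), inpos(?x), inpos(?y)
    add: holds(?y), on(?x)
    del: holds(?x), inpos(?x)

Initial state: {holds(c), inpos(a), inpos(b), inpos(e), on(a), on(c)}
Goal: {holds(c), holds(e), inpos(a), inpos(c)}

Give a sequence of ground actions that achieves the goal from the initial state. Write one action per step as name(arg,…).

1. move(c)  →  {inpos(a), inpos(b), inpos(c), inpos(e), on(a)}
2. tag(e,e)  →  {holds(e), inpos(a), inpos(b), inpos(c), inpos(e), on(a)}
3. tag(e,c)  →  {holds(c), holds(e), inpos(a), inpos(b), inpos(c), inpos(e), on(a)}

move(c); tag(e,e); tag(e,c)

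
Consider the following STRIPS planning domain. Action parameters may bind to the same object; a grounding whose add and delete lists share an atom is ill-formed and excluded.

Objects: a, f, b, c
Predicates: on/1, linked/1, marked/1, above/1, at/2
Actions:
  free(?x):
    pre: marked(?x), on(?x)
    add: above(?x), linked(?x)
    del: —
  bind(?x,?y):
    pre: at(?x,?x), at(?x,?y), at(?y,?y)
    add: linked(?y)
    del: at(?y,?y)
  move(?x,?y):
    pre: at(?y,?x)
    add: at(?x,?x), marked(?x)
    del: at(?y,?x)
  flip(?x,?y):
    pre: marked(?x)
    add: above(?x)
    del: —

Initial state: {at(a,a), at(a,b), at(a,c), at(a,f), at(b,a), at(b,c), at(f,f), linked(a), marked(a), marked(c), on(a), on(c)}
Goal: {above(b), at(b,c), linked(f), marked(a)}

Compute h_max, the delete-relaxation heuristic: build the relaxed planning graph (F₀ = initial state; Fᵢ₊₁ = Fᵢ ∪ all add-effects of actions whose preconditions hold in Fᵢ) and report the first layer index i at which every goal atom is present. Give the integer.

F0 = init (12 atoms)
F1 = F0 ∪ {above(a), above(c), at(b,b), at(c,c), linked(c), linked(f), marked(b), marked(f)}  (20 atoms)
F2 = F1 ∪ {above(b), above(f), linked(b)}  (23 atoms)
goal ⊆ F2  ⇒  h_max = 2

2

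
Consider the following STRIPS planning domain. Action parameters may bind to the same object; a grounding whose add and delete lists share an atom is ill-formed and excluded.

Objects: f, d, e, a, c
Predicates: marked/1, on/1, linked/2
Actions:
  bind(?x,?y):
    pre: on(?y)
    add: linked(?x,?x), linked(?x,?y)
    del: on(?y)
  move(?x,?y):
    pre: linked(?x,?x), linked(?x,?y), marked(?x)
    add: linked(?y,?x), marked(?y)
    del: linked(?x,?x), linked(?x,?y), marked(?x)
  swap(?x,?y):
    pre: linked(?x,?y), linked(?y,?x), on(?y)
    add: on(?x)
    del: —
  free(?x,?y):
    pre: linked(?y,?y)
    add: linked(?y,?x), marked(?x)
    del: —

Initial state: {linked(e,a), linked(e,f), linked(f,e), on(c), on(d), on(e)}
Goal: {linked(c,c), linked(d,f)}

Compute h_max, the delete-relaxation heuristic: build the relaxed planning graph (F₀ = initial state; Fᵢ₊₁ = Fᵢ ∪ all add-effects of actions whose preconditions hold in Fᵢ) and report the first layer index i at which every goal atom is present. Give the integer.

2

F0 = init (6 atoms)
F1 = F0 ∪ {linked(a,a), linked(a,c), linked(a,d), linked(a,e), linked(c,c), linked(c,d), linked(c,e), linked(d,c), linked(d,d), linked(d,e), linked(e,c), linked(e,d), linked(e,e), linked(f,c), linked(f,d), linked(f,f), on(f)}  (23 atoms)
F2 = F1 ∪ {linked(a,f), linked(c,a), linked(c,f), linked(d,a), linked(d,f), linked(f,a), marked(a), marked(c), marked(d), marked(e), marked(f), on(a)}  (35 atoms)
goal ⊆ F2  ⇒  h_max = 2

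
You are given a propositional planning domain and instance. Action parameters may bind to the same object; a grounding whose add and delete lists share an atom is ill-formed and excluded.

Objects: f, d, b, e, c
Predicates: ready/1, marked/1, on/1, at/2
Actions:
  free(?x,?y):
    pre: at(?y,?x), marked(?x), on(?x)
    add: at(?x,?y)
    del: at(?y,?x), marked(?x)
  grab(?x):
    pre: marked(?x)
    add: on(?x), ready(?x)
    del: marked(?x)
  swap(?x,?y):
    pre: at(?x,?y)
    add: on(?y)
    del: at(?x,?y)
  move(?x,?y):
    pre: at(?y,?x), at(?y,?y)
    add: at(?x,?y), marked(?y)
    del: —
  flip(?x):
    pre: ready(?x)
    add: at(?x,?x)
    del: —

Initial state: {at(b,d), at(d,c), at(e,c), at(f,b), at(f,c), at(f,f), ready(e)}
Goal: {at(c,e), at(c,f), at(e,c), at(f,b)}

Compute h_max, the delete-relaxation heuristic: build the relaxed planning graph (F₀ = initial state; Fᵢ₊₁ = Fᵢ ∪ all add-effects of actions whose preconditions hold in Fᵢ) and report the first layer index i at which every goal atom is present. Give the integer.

F0 = init (7 atoms)
F1 = F0 ∪ {at(b,f), at(c,f), at(e,e), marked(f), on(b), on(c), on(d), on(f)}  (15 atoms)
F2 = F1 ∪ {at(c,e), marked(e), on(e), ready(f)}  (19 atoms)
goal ⊆ F2  ⇒  h_max = 2

2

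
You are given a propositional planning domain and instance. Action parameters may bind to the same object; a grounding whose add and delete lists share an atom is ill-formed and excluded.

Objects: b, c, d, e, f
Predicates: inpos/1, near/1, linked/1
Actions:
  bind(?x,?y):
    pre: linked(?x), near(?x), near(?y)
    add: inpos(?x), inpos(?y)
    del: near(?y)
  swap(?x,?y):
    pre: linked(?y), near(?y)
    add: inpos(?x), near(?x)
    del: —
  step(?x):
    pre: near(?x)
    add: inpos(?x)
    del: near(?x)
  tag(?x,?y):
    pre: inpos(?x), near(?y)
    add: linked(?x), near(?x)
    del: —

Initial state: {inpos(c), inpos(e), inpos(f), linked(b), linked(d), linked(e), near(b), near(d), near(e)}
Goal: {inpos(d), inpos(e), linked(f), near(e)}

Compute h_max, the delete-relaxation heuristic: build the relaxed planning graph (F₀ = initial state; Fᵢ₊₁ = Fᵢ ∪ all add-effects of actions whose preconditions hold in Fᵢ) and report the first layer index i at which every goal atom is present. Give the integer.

1

F0 = init (9 atoms)
F1 = F0 ∪ {inpos(b), inpos(d), linked(c), linked(f), near(c), near(f)}  (15 atoms)
goal ⊆ F1  ⇒  h_max = 1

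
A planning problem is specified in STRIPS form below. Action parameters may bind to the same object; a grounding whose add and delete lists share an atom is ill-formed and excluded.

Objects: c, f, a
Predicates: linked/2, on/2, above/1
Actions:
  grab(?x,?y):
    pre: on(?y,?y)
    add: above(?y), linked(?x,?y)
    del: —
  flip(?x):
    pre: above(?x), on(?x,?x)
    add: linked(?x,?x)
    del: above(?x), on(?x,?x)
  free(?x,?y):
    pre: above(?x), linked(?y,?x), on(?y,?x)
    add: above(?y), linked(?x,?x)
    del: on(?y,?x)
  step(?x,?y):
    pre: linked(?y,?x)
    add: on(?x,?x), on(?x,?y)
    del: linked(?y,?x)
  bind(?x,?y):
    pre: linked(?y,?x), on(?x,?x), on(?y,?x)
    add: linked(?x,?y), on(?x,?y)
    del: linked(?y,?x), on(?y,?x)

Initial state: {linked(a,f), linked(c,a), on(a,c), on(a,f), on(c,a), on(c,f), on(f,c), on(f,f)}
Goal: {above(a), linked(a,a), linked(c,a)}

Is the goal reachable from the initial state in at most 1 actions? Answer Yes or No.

No

1. grab(c,f)  →  {above(f), linked(a,f), linked(c,a), linked(c,f), on(a,c), on(a,f), on(c,a), on(c,f), on(f,c), on(f,f)}
2. free(f,a)  →  {above(a), above(f), linked(a,f), linked(c,a), linked(c,f), linked(f,f), on(a,c), on(c,a), on(c,f), on(f,c), on(f,f)}
3. free(a,c)  →  {above(a), above(c), above(f), linked(a,a), linked(a,f), linked(c,a), linked(c,f), linked(f,f), on(a,c), on(c,f), on(f,c), on(f,f)}
optimal plan length = 3; 3 > 1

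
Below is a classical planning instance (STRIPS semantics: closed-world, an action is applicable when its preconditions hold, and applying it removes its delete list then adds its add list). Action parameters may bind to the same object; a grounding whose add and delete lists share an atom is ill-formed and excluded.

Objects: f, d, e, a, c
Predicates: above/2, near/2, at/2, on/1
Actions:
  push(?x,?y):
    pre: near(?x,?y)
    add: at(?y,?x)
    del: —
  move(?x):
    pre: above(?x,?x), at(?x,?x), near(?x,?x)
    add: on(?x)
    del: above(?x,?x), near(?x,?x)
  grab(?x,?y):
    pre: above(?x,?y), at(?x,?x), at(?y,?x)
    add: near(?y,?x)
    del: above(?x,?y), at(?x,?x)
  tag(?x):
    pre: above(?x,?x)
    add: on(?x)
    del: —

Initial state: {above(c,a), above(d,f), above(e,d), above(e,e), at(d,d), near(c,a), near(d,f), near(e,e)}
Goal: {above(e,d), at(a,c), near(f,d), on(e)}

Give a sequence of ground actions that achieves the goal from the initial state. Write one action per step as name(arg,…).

push(d,f); push(c,a); grab(d,f); tag(e)

1. push(d,f)  →  {above(c,a), above(d,f), above(e,d), above(e,e), at(d,d), at(f,d), near(c,a), near(d,f), near(e,e)}
2. push(c,a)  →  {above(c,a), above(d,f), above(e,d), above(e,e), at(a,c), at(d,d), at(f,d), near(c,a), near(d,f), near(e,e)}
3. grab(d,f)  →  {above(c,a), above(e,d), above(e,e), at(a,c), at(f,d), near(c,a), near(d,f), near(e,e), near(f,d)}
4. tag(e)  →  {above(c,a), above(e,d), above(e,e), at(a,c), at(f,d), near(c,a), near(d,f), near(e,e), near(f,d), on(e)}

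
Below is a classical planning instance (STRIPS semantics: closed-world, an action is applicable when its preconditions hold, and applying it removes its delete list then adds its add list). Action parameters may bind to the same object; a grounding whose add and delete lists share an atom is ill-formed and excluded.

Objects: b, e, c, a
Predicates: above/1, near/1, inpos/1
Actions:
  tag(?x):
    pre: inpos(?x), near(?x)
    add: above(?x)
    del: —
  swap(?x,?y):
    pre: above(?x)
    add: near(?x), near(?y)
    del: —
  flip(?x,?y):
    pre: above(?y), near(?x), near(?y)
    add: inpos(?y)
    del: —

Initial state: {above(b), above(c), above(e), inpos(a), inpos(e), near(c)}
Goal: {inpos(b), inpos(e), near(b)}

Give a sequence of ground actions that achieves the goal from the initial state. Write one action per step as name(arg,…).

swap(b,b); flip(b,b)

1. swap(b,b)  →  {above(b), above(c), above(e), inpos(a), inpos(e), near(b), near(c)}
2. flip(b,b)  →  {above(b), above(c), above(e), inpos(a), inpos(b), inpos(e), near(b), near(c)}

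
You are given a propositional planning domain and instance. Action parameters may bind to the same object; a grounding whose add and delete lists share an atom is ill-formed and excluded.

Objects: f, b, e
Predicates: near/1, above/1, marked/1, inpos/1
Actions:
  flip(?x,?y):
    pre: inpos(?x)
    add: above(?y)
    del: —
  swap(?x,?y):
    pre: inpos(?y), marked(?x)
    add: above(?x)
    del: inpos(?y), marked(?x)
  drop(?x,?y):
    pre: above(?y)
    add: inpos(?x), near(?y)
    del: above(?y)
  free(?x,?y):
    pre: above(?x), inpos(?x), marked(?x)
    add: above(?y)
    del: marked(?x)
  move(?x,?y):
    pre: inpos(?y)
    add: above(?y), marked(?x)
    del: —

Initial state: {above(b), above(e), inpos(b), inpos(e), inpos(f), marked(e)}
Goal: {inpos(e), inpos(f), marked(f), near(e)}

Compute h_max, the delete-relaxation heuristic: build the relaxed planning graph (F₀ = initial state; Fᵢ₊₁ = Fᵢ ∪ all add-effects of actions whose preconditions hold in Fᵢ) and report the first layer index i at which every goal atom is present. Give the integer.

1

F0 = init (6 atoms)
F1 = F0 ∪ {above(f), marked(b), marked(f), near(b), near(e)}  (11 atoms)
goal ⊆ F1  ⇒  h_max = 1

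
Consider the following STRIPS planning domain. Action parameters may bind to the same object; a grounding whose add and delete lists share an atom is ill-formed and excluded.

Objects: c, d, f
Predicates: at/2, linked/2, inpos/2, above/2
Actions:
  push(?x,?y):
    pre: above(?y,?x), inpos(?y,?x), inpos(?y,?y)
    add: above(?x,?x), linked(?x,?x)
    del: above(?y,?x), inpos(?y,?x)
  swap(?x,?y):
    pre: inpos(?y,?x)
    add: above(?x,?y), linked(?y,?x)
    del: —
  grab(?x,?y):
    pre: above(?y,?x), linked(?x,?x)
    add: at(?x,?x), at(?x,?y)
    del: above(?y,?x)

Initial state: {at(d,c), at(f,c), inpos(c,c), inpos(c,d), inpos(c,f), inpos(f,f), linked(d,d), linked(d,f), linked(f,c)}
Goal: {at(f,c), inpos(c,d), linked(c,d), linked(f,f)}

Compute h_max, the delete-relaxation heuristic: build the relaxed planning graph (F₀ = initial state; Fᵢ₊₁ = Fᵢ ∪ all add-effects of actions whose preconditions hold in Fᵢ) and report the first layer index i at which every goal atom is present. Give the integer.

1

F0 = init (9 atoms)
F1 = F0 ∪ {above(c,c), above(d,c), above(f,c), above(f,f), linked(c,c), linked(c,d), linked(c,f), linked(f,f)}  (17 atoms)
goal ⊆ F1  ⇒  h_max = 1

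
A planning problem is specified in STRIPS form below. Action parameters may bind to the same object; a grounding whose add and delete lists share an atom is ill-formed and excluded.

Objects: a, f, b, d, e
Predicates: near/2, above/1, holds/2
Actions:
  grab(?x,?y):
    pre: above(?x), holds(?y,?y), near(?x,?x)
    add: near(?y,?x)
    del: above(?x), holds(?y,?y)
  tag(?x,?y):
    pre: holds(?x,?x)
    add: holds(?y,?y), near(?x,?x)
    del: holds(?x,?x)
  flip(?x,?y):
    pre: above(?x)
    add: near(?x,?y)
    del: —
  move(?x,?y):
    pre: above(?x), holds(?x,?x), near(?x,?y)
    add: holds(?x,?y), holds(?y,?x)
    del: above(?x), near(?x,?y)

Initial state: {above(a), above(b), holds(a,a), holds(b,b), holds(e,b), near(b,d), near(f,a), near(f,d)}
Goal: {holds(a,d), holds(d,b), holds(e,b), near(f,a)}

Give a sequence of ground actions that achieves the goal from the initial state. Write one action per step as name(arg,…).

1. flip(a,d)  →  {above(a), above(b), holds(a,a), holds(b,b), holds(e,b), near(a,d), near(b,d), near(f,a), near(f,d)}
2. move(a,d)  →  {above(b), holds(a,a), holds(a,d), holds(b,b), holds(d,a), holds(e,b), near(b,d), near(f,a), near(f,d)}
3. move(b,d)  →  {holds(a,a), holds(a,d), holds(b,b), holds(b,d), holds(d,a), holds(d,b), holds(e,b), near(f,a), near(f,d)}

flip(a,d); move(a,d); move(b,d)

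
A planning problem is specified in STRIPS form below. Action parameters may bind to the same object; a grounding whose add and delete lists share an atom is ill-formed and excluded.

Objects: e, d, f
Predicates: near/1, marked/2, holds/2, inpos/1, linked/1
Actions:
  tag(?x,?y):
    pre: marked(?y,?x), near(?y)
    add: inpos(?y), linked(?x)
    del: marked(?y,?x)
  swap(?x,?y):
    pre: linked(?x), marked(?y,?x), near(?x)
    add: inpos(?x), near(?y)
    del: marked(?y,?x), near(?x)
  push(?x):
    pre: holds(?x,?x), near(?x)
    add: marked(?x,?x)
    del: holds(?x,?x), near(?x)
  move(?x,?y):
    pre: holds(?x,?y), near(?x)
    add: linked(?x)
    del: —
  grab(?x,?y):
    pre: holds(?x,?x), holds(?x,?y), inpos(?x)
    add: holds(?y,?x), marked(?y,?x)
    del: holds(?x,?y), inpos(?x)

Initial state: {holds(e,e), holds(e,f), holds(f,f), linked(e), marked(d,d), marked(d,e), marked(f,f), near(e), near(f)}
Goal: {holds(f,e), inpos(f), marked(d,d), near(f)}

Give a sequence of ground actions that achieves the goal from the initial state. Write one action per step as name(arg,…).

tag(f,f); swap(e,d); grab(e,f)

1. tag(f,f)  →  {holds(e,e), holds(e,f), holds(f,f), inpos(f), linked(e), linked(f), marked(d,d), marked(d,e), near(e), near(f)}
2. swap(e,d)  →  {holds(e,e), holds(e,f), holds(f,f), inpos(e), inpos(f), linked(e), linked(f), marked(d,d), near(d), near(f)}
3. grab(e,f)  →  {holds(e,e), holds(f,e), holds(f,f), inpos(f), linked(e), linked(f), marked(d,d), marked(f,e), near(d), near(f)}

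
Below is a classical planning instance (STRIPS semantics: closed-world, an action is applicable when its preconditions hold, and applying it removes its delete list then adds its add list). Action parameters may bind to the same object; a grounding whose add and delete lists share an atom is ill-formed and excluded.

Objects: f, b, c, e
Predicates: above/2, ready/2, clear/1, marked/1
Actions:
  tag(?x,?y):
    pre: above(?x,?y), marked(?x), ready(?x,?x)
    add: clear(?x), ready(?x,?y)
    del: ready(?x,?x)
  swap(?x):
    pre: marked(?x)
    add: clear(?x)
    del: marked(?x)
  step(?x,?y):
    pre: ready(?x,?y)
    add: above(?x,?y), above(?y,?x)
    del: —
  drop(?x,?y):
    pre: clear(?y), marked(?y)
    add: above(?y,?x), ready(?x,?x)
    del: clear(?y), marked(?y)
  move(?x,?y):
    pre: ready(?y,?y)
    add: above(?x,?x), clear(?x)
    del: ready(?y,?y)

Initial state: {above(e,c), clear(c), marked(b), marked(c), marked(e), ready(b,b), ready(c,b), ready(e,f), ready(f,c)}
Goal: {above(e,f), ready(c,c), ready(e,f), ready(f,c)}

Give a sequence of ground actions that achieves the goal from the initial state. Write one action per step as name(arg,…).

step(e,f); drop(c,c)

1. step(e,f)  →  {above(e,c), above(e,f), above(f,e), clear(c), marked(b), marked(c), marked(e), ready(b,b), ready(c,b), ready(e,f), ready(f,c)}
2. drop(c,c)  →  {above(c,c), above(e,c), above(e,f), above(f,e), marked(b), marked(e), ready(b,b), ready(c,b), ready(c,c), ready(e,f), ready(f,c)}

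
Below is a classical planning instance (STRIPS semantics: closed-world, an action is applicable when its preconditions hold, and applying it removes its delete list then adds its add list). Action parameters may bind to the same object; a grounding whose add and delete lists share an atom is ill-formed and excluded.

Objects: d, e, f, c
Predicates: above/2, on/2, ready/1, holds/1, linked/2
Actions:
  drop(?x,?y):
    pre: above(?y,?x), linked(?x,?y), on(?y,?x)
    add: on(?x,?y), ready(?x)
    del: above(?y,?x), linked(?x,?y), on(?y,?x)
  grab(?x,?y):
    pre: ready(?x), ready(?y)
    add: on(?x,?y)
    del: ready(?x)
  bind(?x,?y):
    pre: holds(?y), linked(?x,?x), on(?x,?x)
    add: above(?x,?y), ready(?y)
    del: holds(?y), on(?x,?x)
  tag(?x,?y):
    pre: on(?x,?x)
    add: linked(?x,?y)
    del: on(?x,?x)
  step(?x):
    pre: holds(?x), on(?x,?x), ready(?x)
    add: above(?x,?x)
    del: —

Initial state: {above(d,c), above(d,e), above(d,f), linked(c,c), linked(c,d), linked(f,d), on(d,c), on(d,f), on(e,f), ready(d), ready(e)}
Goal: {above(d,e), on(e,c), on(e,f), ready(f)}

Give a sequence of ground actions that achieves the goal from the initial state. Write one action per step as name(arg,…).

1. drop(f,d)  →  {above(d,c), above(d,e), linked(c,c), linked(c,d), on(d,c), on(e,f), on(f,d), ready(d), ready(e), ready(f)}
2. drop(c,d)  →  {above(d,e), linked(c,c), on(c,d), on(e,f), on(f,d), ready(c), ready(d), ready(e), ready(f)}
3. grab(e,c)  →  {above(d,e), linked(c,c), on(c,d), on(e,c), on(e,f), on(f,d), ready(c), ready(d), ready(f)}

drop(f,d); drop(c,d); grab(e,c)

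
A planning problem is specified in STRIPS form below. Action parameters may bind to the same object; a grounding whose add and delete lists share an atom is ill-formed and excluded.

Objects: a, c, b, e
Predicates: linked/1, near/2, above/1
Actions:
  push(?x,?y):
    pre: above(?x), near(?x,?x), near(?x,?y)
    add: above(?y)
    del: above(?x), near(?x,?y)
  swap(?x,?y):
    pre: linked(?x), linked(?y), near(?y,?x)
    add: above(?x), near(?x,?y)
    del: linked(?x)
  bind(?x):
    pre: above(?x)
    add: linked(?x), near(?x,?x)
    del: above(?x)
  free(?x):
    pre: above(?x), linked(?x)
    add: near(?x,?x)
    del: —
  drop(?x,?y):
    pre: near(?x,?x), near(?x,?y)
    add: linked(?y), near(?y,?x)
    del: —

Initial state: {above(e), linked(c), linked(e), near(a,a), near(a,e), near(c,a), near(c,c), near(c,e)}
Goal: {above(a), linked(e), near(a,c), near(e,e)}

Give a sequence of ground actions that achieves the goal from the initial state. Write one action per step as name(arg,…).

bind(e); drop(a,a); swap(a,c)

1. bind(e)  →  {linked(c), linked(e), near(a,a), near(a,e), near(c,a), near(c,c), near(c,e), near(e,e)}
2. drop(a,a)  →  {linked(a), linked(c), linked(e), near(a,a), near(a,e), near(c,a), near(c,c), near(c,e), near(e,e)}
3. swap(a,c)  →  {above(a), linked(c), linked(e), near(a,a), near(a,c), near(a,e), near(c,a), near(c,c), near(c,e), near(e,e)}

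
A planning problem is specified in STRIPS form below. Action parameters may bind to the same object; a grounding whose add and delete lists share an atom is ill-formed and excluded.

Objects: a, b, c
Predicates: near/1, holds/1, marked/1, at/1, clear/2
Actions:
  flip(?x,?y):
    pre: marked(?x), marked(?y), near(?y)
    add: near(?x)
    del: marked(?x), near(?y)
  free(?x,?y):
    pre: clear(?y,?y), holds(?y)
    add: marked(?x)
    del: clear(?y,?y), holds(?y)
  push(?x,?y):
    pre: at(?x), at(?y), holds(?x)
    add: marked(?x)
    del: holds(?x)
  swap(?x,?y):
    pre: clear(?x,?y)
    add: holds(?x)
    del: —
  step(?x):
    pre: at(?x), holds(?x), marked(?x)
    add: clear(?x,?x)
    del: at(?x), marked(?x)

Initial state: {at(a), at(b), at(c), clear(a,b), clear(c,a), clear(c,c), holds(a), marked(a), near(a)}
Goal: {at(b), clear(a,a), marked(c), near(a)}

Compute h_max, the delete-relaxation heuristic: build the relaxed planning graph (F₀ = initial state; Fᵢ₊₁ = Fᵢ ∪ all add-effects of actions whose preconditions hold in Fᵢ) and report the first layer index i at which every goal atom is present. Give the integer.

2

F0 = init (9 atoms)
F1 = F0 ∪ {clear(a,a), holds(c)}  (11 atoms)
F2 = F1 ∪ {marked(b), marked(c)}  (13 atoms)
goal ⊆ F2  ⇒  h_max = 2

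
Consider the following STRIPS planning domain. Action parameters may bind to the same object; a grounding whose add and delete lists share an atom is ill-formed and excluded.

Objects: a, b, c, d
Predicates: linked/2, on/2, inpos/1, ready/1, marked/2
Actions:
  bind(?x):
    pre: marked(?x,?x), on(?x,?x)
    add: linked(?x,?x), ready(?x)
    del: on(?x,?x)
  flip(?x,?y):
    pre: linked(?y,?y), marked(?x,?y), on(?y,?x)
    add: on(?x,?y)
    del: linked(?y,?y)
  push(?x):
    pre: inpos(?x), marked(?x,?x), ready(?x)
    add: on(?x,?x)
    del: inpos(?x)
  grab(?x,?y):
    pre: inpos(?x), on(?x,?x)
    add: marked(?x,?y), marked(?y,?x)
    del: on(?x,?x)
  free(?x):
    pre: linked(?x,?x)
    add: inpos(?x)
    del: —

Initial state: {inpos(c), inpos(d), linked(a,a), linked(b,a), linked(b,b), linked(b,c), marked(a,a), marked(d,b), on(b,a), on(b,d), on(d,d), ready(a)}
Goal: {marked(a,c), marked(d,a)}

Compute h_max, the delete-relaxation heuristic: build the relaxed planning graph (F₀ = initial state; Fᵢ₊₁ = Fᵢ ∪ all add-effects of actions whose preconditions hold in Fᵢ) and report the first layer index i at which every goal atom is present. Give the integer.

3

F0 = init (12 atoms)
F1 = F0 ∪ {inpos(a), inpos(b), marked(a,d), marked(b,d), marked(c,d), marked(d,a), marked(d,c), marked(d,d), on(d,b)}  (21 atoms)
F2 = F1 ∪ {linked(d,d), on(a,a), ready(d)}  (24 atoms)
F3 = F2 ∪ {marked(a,b), marked(a,c), marked(b,a), marked(c,a)}  (28 atoms)
goal ⊆ F3  ⇒  h_max = 3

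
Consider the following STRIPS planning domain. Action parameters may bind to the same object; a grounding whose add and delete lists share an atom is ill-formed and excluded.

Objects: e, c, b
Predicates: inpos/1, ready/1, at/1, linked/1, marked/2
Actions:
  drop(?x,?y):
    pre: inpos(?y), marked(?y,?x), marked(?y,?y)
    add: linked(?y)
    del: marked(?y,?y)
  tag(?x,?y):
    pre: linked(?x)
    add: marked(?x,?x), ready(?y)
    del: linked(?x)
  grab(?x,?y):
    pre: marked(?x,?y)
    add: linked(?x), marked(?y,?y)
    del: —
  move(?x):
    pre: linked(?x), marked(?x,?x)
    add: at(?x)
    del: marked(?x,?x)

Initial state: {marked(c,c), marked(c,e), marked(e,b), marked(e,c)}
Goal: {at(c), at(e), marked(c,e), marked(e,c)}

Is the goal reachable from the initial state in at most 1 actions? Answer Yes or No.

No

1. grab(e,c)  →  {linked(e), marked(c,c), marked(c,e), marked(e,b), marked(e,c)}
2. grab(c,e)  →  {linked(c), linked(e), marked(c,c), marked(c,e), marked(e,b), marked(e,c), marked(e,e)}
3. move(e)  →  {at(e), linked(c), linked(e), marked(c,c), marked(c,e), marked(e,b), marked(e,c)}
4. move(c)  →  {at(c), at(e), linked(c), linked(e), marked(c,e), marked(e,b), marked(e,c)}
optimal plan length = 4; 4 > 1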